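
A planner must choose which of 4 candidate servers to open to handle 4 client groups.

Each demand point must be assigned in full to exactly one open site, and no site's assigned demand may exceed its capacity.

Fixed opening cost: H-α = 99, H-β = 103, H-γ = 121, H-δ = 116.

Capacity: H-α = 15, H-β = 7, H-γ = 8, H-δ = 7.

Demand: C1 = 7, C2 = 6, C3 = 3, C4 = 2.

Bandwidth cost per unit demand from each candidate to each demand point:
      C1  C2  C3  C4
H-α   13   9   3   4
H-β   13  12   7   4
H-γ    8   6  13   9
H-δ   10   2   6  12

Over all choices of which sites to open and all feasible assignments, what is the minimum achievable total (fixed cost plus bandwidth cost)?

Open {H-α, H-δ}; cheapest assignment that respects the capacities:
  H-α (cap 15, load 12): C1, C3, C4 — cost 7×13 + 3×3 + 2×4 = 108
  H-δ (cap 7, load 6): C2 — cost 6×2 = 12
  Shipping 120, fixed 215 → total 335.
  Any other capacity-feasible assignment to {H-α, H-δ} ships for at least 120.
Compare {H-α, H-γ}: its best feasible assignment gives total 347.
Compare {H-α, H-β}: its best feasible assignment gives total 364.
Every other set of open sites that can feasibly serve all demand totals ≥ 347 even under its best assignment. Minimum: 335.

335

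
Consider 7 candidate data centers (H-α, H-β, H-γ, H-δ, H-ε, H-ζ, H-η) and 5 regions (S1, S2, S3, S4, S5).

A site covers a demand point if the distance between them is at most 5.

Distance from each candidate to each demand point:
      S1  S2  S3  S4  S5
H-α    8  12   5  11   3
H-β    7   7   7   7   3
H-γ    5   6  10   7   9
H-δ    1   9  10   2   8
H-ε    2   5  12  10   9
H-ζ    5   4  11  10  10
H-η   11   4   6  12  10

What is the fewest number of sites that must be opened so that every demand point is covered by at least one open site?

Coverage sets (demand points within 5 of each site):
  H-α: {S3, S5}
  H-β: {S5}
  H-γ: {S1}
  H-δ: {S1, S4}
  H-ε: {S1, S2}
  H-ζ: {S1, S2}
  H-η: {S2}
No 2 sites suffice: every size-2 union leaves at least one demand point uncovered.
But {H-α, H-δ, H-ε} covers everything, so the minimum is 3.

3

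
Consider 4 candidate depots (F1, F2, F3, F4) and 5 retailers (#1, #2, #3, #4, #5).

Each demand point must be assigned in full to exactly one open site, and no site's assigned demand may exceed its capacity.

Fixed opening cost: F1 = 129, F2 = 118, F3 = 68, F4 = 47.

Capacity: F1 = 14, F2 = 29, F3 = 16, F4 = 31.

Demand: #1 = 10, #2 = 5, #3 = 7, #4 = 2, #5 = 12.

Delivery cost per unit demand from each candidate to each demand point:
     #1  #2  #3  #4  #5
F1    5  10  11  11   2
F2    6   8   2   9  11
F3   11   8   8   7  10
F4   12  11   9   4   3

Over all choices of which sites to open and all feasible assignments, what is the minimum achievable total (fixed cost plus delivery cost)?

323

Open {F2, F4}; cheapest assignment that respects the capacities:
  F2 (cap 29, load 22): #1, #2, #3 — cost 10×6 + 5×8 + 7×2 = 114
  F4 (cap 31, load 14): #4, #5 — cost 2×4 + 12×3 = 44
  Shipping 158, fixed 165 → total 323.
  Any other capacity-feasible assignment to {F2, F4} ships for at least 158.
Compare {F3, F4}: its best feasible assignment gives total 372.
Compare {F1, F4}: its best feasible assignment gives total 388.
Every other set of open sites that can feasibly serve all demand totals ≥ 372 even under its best assignment. Minimum: 323.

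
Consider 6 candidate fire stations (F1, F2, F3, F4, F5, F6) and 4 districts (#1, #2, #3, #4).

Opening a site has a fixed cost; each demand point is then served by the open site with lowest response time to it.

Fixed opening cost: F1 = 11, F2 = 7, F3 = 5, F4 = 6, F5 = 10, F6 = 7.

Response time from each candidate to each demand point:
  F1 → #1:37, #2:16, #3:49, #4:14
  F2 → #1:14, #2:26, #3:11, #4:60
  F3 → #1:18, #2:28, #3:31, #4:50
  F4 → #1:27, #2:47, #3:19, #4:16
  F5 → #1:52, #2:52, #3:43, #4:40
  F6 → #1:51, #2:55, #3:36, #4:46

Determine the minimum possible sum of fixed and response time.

73

Open {F1, F2}: assign each demand point to its cheapest open site.
  #1→F2 14, #2→F1 16, #3→F2 11, #4→F1 14
  response time 55, fixed 18 → total 73.
Compare {F1, F2, F3}: response time 55 + fixed 23 = 78.
Compare {F1, F2, F4}: response time 55 + fixed 24 = 79.
Compare {F2, F4}: response time 67 + fixed 13 = 80.
All other subsets cost ≥ 78. Minimum total cost: 73.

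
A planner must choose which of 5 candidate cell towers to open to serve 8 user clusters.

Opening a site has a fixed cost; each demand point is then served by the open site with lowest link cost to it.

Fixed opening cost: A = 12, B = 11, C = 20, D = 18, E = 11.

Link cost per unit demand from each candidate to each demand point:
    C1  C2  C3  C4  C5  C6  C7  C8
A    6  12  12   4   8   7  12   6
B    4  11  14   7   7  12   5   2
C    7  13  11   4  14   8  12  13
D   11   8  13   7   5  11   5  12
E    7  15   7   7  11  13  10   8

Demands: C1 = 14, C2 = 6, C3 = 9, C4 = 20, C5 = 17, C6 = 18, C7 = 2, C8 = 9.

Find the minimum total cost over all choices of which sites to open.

538

Open {A, B, D, E}: assign each demand point to its cheapest open site.
  C1→B 14×4=56, C2→D 6×8=48, C3→E 9×7=63, C4→A 20×4=80, C5→D 17×5=85, C6→A 18×7=126, C7→B 2×5=10, C8→B 9×2=18
  link cost 486, fixed 52 → total 538.
Compare {A, B, C, D, E}: link cost 486 + fixed 72 = 558.
Compare {B, C, D, E}: link cost 504 + fixed 60 = 564.
Compare {A, B, D}: link cost 531 + fixed 41 = 572.
All other subsets cost ≥ 558. Minimum total cost: 538.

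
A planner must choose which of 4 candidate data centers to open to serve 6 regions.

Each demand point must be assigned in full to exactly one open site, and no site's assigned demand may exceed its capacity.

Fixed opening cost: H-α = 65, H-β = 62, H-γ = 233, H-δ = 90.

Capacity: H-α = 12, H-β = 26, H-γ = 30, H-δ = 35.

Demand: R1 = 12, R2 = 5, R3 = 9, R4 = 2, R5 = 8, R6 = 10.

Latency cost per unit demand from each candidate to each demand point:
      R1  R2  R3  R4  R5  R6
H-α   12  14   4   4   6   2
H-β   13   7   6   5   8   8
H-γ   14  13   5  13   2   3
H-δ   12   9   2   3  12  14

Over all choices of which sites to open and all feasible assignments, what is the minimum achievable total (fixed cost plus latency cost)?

486

Open {H-α, H-δ}; cheapest assignment that respects the capacities:
  H-α (cap 12, load 12): R4, R6 — cost 2×4 + 10×2 = 28
  H-δ (cap 35, load 34): R1, R2, R3, R5 — cost 12×12 + 5×9 + 9×2 + 8×12 = 303
  Shipping 331, fixed 155 → total 486.
  Any other capacity-feasible assignment to {H-α, H-δ} ships for at least 331.
Compare {H-β, H-δ}: its best feasible assignment gives total 499.
Compare {H-α, H-β, H-δ}: its best feasible assignment gives total 504.
Every other set of open sites that can feasibly serve all demand totals ≥ 499 even under its best assignment. Minimum: 486.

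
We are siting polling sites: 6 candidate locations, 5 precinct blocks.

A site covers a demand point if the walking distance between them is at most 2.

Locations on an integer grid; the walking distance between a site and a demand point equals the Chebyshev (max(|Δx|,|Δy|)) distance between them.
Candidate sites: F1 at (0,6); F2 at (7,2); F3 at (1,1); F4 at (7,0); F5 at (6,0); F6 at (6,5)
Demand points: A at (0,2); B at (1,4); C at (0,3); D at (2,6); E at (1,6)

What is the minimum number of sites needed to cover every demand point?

Coverage sets (demand points within 2 of each site):
  F1: {B, D, E}
  F2: {}
  F3: {A, C}
  F4: {}
  F5: {}
  F6: {}
No single site covers all 5 demand points.
But {F1, F3} covers everything, so the minimum is 2.

2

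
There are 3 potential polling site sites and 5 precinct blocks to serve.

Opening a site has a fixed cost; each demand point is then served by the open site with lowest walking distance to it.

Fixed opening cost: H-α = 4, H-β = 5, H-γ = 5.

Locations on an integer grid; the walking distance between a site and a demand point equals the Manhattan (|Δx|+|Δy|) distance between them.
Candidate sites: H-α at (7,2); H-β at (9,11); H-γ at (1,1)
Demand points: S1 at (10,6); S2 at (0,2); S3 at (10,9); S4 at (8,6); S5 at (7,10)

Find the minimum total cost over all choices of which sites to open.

Open {H-β, H-γ}: assign each demand point to its cheapest open site.
  S1→H-β 6, S2→H-γ 2, S3→H-β 3, S4→H-β 6, S5→H-β 3
  walking distance 20, fixed 10 → total 30.
Compare {H-α, H-β}: walking distance 24 + fixed 9 = 33.
Compare {H-α, H-β, H-γ}: walking distance 19 + fixed 14 = 33.
Compare {H-α}: walking distance 37 + fixed 4 = 41.
All other subsets cost ≥ 33. Minimum total cost: 30.

30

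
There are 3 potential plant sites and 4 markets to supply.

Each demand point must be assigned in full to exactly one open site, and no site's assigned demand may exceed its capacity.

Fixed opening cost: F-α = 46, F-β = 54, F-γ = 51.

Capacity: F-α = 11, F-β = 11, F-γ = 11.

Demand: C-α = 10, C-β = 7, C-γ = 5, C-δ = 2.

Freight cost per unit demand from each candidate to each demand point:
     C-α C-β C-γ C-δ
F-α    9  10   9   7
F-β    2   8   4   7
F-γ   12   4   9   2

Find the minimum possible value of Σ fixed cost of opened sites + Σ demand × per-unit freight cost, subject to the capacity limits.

Open {F-α, F-β, F-γ}; cheapest assignment that respects the capacities:
  F-α (cap 11, load 5): C-γ — cost 5×9 = 45
  F-β (cap 11, load 10): C-α — cost 10×2 = 20
  F-γ (cap 11, load 9): C-β, C-δ — cost 7×4 + 2×2 = 32
  Shipping 97, fixed 151 → total 248.
  Any other capacity-feasible assignment to {F-α, F-β, F-γ} ships for at least 97.
Total demand is 24 and no other set of sites has combined capacity ≥ 24, so {F-α, F-β, F-γ} is the only feasible choice of open sites. Minimum: 248.

248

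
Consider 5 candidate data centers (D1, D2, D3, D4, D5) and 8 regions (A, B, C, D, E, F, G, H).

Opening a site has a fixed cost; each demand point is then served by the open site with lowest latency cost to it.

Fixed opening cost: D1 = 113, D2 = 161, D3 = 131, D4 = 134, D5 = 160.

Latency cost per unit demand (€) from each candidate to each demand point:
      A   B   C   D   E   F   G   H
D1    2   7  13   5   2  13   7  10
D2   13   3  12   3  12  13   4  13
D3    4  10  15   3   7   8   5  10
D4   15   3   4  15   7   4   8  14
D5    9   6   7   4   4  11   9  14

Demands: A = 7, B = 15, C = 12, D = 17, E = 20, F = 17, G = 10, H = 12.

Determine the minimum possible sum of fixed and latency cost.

737

Open {D1, D4}: assign each demand point to its cheapest open site.
  A→D1 7×2=14, B→D4 15×3=45, C→D4 12×4=48, D→D1 17×5=85, E→D1 20×2=40, F→D4 17×4=68, G→D1 10×7=70, H→D1 12×10=120
  latency cost 490, fixed 247 → total 737.
Compare {D1, D3, D4}: latency cost 436 + fixed 378 = 814.
Compare {D3, D4}: latency cost 550 + fixed 265 = 815.
Compare {D1, D2, D4}: latency cost 426 + fixed 408 = 834.
All other subsets cost ≥ 814. Minimum total cost: 737.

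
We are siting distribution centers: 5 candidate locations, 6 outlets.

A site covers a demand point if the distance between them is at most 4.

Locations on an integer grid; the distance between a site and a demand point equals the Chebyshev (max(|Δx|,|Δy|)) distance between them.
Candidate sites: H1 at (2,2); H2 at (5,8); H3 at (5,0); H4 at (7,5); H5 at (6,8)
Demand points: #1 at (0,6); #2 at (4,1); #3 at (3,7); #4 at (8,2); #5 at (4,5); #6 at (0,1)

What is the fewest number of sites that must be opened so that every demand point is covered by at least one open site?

Coverage sets (demand points within 4 of each site):
  H1: {#1, #2, #5, #6}
  H2: {#3, #5}
  H3: {#2, #4}
  H4: {#2, #3, #4, #5}
  H5: {#3, #5}
No single site covers all 6 demand points.
But {H1, H4} covers everything, so the minimum is 2.

2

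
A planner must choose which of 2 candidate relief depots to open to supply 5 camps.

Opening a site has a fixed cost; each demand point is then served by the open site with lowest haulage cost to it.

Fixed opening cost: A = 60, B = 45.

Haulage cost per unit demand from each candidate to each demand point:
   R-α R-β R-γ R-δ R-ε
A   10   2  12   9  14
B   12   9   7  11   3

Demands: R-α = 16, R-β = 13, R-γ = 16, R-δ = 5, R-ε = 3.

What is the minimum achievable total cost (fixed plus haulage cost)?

457

Open {A, B}: assign each demand point to its cheapest open site.
  R-α→A 16×10=160, R-β→A 13×2=26, R-γ→B 16×7=112, R-δ→A 5×9=45, R-ε→B 3×3=9
  haulage cost 352, fixed 105 → total 457.
Compare {A}: haulage cost 465 + fixed 60 = 525.
Compare {B}: haulage cost 485 + fixed 45 = 530.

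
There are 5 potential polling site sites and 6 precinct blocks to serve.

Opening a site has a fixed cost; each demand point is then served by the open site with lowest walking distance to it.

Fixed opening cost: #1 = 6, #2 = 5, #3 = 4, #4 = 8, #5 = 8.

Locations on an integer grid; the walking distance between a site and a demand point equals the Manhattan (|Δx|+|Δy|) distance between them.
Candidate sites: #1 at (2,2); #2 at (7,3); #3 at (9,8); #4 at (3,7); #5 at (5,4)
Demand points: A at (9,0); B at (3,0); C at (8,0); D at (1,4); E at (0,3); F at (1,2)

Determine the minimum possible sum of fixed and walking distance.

30

Open {#1, #2}: assign each demand point to its cheapest open site.
  A→#2 5, B→#1 3, C→#2 4, D→#1 3, E→#1 3, F→#1 1
  walking distance 19, fixed 11 → total 30.
Compare {#1}: walking distance 27 + fixed 6 = 33.
Compare {#1, #2, #3}: walking distance 19 + fixed 15 = 34.
Compare {#1, #3}: walking distance 26 + fixed 10 = 36.
All other subsets cost ≥ 33. Minimum total cost: 30.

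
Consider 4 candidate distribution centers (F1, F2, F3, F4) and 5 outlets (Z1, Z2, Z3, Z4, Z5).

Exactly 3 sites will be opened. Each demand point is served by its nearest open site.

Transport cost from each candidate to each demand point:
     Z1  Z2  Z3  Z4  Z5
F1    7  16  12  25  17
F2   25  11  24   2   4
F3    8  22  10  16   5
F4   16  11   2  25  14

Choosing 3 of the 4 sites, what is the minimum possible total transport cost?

26

Open {F1, F2, F4}.
  Z1→F1 7, Z2→F2 11, Z3→F4 2, Z4→F2 2, Z5→F2 4  ⇒ total 26.
Compare {F2, F3, F4}: total 27.
Compare {F1, F2, F3}: total 34.
No size-3 selection does better; minimum is 26.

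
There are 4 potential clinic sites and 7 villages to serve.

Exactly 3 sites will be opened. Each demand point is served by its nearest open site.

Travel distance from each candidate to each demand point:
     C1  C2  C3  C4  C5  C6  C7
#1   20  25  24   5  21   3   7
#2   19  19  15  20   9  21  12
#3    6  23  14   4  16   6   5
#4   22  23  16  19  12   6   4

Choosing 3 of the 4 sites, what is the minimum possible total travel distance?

Open {#1, #2, #3}.
  C1→#3 6, C2→#2 19, C3→#3 14, C4→#3 4, C5→#2 9, C6→#1 3, C7→#3 5  ⇒ total 60.
Compare {#2, #3, #4}: total 62.
Compare {#1, #3, #4}: total 66.
No size-3 selection does better; minimum is 60.

60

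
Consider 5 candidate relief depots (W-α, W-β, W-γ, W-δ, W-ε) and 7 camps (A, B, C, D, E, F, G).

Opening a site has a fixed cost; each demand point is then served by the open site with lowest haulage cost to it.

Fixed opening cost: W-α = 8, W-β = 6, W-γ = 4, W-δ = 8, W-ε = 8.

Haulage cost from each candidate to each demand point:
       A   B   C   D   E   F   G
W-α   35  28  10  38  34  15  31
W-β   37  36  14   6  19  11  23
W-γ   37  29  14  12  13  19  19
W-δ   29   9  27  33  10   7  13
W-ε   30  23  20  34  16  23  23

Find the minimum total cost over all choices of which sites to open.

Open {W-β, W-δ}: assign each demand point to its cheapest open site.
  A→W-δ 29, B→W-δ 9, C→W-β 14, D→W-β 6, E→W-δ 10, F→W-δ 7, G→W-δ 13
  haulage cost 88, fixed 14 → total 102.
Compare {W-γ, W-δ}: haulage cost 94 + fixed 12 = 106.
Compare {W-α, W-β, W-δ}: haulage cost 84 + fixed 22 = 106.
Compare {W-β, W-γ, W-δ}: haulage cost 88 + fixed 18 = 106.
All other subsets cost ≥ 106. Minimum total cost: 102.

102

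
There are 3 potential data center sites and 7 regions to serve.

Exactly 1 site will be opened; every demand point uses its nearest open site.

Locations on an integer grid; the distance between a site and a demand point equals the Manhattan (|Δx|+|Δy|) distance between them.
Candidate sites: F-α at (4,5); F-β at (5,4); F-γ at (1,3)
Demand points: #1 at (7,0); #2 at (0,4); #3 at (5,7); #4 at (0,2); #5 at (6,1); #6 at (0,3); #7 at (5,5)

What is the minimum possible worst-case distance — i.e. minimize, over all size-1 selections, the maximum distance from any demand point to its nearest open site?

7

Open {F-β}.
  Farthest demand point is #4 at distance 7 (to F-β); all others are ≤ 7.
With {F-α} the worst case is 8.
With {F-γ} the worst case is 9.
No size-1 selection achieves below 7.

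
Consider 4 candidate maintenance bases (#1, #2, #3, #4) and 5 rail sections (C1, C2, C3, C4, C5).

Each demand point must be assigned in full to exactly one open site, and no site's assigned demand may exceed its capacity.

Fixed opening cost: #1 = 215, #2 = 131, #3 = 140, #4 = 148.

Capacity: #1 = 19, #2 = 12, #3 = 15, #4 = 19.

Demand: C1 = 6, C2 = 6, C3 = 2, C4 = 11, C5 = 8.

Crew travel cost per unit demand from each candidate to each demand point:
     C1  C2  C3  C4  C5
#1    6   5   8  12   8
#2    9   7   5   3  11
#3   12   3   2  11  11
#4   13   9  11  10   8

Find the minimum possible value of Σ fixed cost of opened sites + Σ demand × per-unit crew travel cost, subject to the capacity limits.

Open {#3, #4}; cheapest assignment that respects the capacities:
  #3 (cap 15, load 14): C1, C2, C3 — cost 6×12 + 6×3 + 2×2 = 94
  #4 (cap 19, load 19): C4, C5 — cost 11×10 + 8×8 = 174
  Shipping 268, fixed 288 → total 556.
  Any other capacity-feasible assignment to {#3, #4} ships for at least 268.
Compare {#2, #3, #4}: its best feasible assignment gives total 610.
Compare {#1, #4}: its best feasible assignment gives total 619.
Every other set of open sites that can feasibly serve all demand totals ≥ 610 even under its best assignment. Minimum: 556.

556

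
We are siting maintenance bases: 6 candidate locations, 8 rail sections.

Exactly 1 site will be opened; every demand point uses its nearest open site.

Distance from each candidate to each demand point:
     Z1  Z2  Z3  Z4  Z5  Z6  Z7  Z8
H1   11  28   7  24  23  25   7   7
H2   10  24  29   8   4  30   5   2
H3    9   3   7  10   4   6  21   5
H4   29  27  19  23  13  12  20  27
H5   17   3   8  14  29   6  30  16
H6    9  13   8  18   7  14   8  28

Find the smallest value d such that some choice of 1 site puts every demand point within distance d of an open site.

Open {H3}.
  Farthest demand point is Z7 at distance 21 (to H3); all others are ≤ 21.
With {H1} the worst case is 28.
With {H6} the worst case is 28.
No size-1 selection achieves below 21.

21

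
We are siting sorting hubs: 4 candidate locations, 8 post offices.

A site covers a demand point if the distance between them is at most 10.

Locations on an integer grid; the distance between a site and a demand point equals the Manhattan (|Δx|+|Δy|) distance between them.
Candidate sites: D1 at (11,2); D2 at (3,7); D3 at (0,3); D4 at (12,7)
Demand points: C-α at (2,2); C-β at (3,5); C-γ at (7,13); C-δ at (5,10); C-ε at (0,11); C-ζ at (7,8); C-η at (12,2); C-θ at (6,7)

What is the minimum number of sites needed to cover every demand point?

2

Coverage sets (demand points within 10 of each site):
  D1: {C-α, C-ζ, C-η, C-θ}
  D2: {C-α, C-β, C-γ, C-δ, C-ε, C-ζ, C-θ}
  D3: {C-α, C-β, C-ε, C-θ}
  D4: {C-δ, C-ζ, C-η, C-θ}
No single site covers all 8 demand points.
But {D1, D2} covers everything, so the minimum is 2.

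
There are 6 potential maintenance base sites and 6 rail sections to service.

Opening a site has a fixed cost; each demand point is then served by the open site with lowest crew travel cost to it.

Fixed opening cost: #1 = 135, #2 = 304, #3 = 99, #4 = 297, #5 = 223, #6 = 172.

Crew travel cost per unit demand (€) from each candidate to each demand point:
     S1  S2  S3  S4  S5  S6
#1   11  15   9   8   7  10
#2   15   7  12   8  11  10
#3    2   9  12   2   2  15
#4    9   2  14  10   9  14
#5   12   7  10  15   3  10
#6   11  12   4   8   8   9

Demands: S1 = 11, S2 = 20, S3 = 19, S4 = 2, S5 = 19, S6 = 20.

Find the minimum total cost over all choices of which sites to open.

771

Open {#3, #6}: assign each demand point to its cheapest open site.
  S1→#3 11×2=22, S2→#3 20×9=180, S3→#6 19×4=76, S4→#3 2×2=4, S5→#3 19×2=38, S6→#6 20×9=180
  crew travel cost 500, fixed 271 → total 771.
Compare {#1, #3}: crew travel cost 615 + fixed 234 = 849.
Compare {#3}: crew travel cost 772 + fixed 99 = 871.
Compare {#1, #3, #6}: crew travel cost 500 + fixed 406 = 906.
All other subsets cost ≥ 849. Minimum total cost: 771.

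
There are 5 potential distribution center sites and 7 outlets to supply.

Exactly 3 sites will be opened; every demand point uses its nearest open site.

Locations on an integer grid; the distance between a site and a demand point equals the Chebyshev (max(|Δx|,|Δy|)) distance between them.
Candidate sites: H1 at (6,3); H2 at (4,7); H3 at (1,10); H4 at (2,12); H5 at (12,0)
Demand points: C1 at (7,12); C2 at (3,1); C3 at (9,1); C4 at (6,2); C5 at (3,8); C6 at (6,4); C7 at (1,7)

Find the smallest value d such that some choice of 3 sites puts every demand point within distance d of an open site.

5

Open {H1, H2, H3}.
  Farthest demand point is C1 at distance 5 (to H2); all others are ≤ 5.
With {H1, H2, H4} the worst case is 5.
With {H1, H2, H5} the worst case is 5.
No size-3 selection achieves below 5.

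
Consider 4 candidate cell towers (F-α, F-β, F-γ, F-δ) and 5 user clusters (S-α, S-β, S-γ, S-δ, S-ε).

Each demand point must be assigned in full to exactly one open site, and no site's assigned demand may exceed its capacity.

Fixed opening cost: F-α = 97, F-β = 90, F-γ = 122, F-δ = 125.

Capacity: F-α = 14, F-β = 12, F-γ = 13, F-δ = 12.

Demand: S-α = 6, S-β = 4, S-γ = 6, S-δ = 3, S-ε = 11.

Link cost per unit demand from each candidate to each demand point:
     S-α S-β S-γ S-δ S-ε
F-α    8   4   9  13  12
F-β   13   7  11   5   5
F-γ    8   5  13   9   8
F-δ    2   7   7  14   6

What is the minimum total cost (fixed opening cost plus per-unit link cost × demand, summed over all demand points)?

Open {F-α, F-β, F-δ}; cheapest assignment that respects the capacities:
  F-α (cap 14, load 7): S-β, S-δ — cost 4×4 + 3×13 = 55
  F-β (cap 12, load 11): S-ε — cost 11×5 = 55
  F-δ (cap 12, load 12): S-α, S-γ — cost 6×2 + 6×7 = 54
  Shipping 164, fixed 312 → total 476.
  Any other capacity-feasible assignment to {F-α, F-β, F-δ} ships for at least 164.
Compare {F-β, F-γ, F-δ}: its best feasible assignment gives total 493.
Compare {F-α, F-β, F-γ}: its best feasible assignment gives total 509.
Every other set of open sites that can feasibly serve all demand totals ≥ 493 even under its best assignment. Minimum: 476.

476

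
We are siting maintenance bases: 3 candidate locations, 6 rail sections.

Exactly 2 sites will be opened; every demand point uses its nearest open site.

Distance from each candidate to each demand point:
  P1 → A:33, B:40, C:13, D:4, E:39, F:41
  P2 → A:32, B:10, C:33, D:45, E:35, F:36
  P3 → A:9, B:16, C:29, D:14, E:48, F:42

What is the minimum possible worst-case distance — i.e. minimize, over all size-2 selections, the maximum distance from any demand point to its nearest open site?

36

Open {P1, P2}.
  Farthest demand point is F at distance 36 (to P2); all others are ≤ 36.
With {P2, P3} the worst case is 36.
With {P1, P3} the worst case is 41.
No size-2 selection achieves below 36.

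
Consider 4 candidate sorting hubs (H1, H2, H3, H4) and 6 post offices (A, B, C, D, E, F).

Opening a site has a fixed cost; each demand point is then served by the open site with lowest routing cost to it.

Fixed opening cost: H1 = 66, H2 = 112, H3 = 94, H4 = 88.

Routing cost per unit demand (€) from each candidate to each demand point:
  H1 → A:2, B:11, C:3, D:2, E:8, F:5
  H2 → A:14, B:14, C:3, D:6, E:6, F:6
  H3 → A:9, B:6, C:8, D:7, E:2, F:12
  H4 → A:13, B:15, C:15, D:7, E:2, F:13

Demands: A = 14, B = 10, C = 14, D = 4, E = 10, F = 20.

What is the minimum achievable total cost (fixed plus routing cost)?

Open {H1, H3}: assign each demand point to its cheapest open site.
  A→H1 14×2=28, B→H3 10×6=60, C→H1 14×3=42, D→H1 4×2=8, E→H3 10×2=20, F→H1 20×5=100
  routing cost 258, fixed 160 → total 418.
Compare {H1}: routing cost 368 + fixed 66 = 434.
Compare {H1, H4}: routing cost 308 + fixed 154 = 462.
Compare {H1, H3, H4}: routing cost 258 + fixed 248 = 506.
All other subsets cost ≥ 434. Minimum total cost: 418.

418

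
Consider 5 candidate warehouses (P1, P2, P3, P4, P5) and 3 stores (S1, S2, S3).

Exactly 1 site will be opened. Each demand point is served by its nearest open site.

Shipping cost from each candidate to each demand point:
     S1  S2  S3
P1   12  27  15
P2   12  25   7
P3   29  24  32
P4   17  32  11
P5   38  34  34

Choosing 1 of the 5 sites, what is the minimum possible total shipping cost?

44

Open {P2}.
  S1→P2 12, S2→P2 25, S3→P2 7  ⇒ total 44.
Compare {P1}: total 54.
Compare {P4}: total 60.
No size-1 selection does better; minimum is 44.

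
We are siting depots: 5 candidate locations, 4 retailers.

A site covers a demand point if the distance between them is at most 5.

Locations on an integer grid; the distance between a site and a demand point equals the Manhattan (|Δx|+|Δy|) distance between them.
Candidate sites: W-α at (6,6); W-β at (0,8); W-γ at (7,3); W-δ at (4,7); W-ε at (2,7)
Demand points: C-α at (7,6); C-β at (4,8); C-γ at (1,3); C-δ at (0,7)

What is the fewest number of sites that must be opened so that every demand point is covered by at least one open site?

Coverage sets (demand points within 5 of each site):
  W-α: {C-α, C-β}
  W-β: {C-β, C-δ}
  W-γ: {C-α}
  W-δ: {C-α, C-β, C-δ}
  W-ε: {C-β, C-γ, C-δ}
No single site covers all 4 demand points.
But {W-α, W-ε} covers everything, so the minimum is 2.

2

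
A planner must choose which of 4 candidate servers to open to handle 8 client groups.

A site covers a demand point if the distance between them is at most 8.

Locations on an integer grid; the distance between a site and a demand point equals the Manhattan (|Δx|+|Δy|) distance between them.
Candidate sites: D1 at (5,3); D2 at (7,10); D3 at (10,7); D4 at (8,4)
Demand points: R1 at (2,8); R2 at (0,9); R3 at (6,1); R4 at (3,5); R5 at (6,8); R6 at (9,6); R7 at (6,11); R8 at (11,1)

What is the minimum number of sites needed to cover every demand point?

Coverage sets (demand points within 8 of each site):
  D1: {R1, R3, R4, R5, R6, R8}
  D2: {R1, R2, R5, R6, R7}
  D3: {R5, R6, R7, R8}
  D4: {R3, R4, R5, R6, R8}
No single site covers all 8 demand points.
But {D1, D2} covers everything, so the minimum is 2.

2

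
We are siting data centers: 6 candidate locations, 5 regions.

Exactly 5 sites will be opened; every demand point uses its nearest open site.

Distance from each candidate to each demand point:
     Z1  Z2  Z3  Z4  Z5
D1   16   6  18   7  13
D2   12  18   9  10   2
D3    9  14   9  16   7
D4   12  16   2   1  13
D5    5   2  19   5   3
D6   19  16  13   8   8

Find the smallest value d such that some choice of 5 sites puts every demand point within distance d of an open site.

Open {D1, D2, D3, D4, D5}.
  Farthest demand point is Z1 at distance 5 (to D5); all others are ≤ 5.
With {D1, D2, D4, D5, D6} the worst case is 5.
With {D1, D3, D4, D5, D6} the worst case is 5.
No size-5 selection achieves below 5.

5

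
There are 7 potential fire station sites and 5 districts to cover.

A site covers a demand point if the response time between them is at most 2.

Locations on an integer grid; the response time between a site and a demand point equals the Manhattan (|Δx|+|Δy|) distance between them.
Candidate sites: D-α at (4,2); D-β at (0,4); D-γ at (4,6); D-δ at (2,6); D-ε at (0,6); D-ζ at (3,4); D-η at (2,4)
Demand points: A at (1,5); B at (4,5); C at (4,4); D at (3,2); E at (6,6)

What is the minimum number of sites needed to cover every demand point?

Coverage sets (demand points within 2 of each site):
  D-α: {C, D}
  D-β: {A}
  D-γ: {B, C, E}
  D-δ: {A}
  D-ε: {A}
  D-ζ: {B, C, D}
  D-η: {A, C}
No 2 sites suffice: every size-2 union leaves at least one demand point uncovered.
But {D-α, D-β, D-γ} covers everything, so the minimum is 3.

3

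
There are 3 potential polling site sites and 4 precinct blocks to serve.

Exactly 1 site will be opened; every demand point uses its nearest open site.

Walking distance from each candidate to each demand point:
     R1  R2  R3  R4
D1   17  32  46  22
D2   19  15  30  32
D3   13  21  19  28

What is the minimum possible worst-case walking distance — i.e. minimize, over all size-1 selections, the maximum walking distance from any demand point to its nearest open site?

Open {D3}.
  Farthest demand point is R4 at walking distance 28 (to D3); all others are ≤ 28.
With {D2} the worst case is 32.
With {D1} the worst case is 46.
No size-1 selection achieves below 28.

28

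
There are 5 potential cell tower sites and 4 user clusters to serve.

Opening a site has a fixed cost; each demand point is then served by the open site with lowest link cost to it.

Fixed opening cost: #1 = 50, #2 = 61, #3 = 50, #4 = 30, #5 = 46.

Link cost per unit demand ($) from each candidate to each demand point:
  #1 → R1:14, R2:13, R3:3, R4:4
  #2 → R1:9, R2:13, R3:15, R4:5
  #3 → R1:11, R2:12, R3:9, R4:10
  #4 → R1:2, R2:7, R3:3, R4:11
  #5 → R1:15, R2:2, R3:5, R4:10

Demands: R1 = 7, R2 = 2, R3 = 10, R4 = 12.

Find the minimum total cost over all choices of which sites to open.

186

Open {#1, #4}: assign each demand point to its cheapest open site.
  R1→#4 7×2=14, R2→#4 2×7=14, R3→#1 10×3=30, R4→#1 12×4=48
  link cost 106, fixed 80 → total 186.
Compare {#2, #4}: link cost 118 + fixed 91 = 209.
Compare {#4}: link cost 190 + fixed 30 = 220.
Compare {#1, #4, #5}: link cost 96 + fixed 126 = 222.
All other subsets cost ≥ 209. Minimum total cost: 186.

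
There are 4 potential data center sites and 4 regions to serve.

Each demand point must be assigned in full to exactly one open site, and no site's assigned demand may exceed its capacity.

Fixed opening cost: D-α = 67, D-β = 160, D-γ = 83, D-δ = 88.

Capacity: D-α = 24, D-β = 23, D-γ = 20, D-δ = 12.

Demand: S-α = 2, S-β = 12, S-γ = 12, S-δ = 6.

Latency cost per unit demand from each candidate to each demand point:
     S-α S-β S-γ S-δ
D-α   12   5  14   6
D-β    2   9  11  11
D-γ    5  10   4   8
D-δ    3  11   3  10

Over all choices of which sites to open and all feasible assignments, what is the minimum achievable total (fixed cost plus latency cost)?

304

Open {D-α, D-γ}; cheapest assignment that respects the capacities:
  D-α (cap 24, load 18): S-β, S-δ — cost 12×5 + 6×6 = 96
  D-γ (cap 20, load 14): S-α, S-γ — cost 2×5 + 12×4 = 58
  Shipping 154, fixed 150 → total 304.
  Any other capacity-feasible assignment to {D-α, D-γ} ships for at least 154.
Compare {D-α, D-δ}: its best feasible assignment gives total 311.
Compare {D-α, D-γ, D-δ}: its best feasible assignment gives total 380.
Every other set of open sites that can feasibly serve all demand totals ≥ 311 even under its best assignment. Minimum: 304.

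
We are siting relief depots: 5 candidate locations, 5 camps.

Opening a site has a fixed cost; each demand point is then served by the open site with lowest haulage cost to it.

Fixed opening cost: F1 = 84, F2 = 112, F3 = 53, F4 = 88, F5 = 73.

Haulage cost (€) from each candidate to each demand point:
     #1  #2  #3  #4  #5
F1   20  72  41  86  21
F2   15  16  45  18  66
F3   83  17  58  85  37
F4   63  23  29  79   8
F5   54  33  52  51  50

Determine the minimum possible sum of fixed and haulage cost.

272

Open {F2}: assign each demand point to its cheapest open site.
  #1→F2 15, #2→F2 16, #3→F2 45, #4→F2 18, #5→F2 66
  haulage cost 160, fixed 112 → total 272.
Compare {F2, F4}: haulage cost 86 + fixed 200 = 286.
Compare {F4}: haulage cost 202 + fixed 88 = 290.
Compare {F2, F3}: haulage cost 131 + fixed 165 = 296.
All other subsets cost ≥ 286. Minimum total cost: 272.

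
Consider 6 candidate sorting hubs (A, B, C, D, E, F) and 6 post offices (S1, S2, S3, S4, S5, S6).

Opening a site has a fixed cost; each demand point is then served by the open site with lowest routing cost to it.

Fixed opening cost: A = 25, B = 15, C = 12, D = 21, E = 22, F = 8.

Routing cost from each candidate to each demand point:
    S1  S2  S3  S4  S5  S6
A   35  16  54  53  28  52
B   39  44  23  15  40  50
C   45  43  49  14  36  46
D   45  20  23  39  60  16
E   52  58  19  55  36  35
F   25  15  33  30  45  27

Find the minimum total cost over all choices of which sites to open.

Open {B, F}: assign each demand point to its cheapest open site.
  S1→F 25, S2→F 15, S3→B 23, S4→B 15, S5→B 40, S6→F 27
  routing cost 145, fixed 23 → total 168.
Compare {C, F}: routing cost 150 + fixed 20 = 170.
Compare {C, D, F}: routing cost 129 + fixed 41 = 170.
Compare {B, C, F}: routing cost 140 + fixed 35 = 175.
All other subsets cost ≥ 170. Minimum total cost: 168.

168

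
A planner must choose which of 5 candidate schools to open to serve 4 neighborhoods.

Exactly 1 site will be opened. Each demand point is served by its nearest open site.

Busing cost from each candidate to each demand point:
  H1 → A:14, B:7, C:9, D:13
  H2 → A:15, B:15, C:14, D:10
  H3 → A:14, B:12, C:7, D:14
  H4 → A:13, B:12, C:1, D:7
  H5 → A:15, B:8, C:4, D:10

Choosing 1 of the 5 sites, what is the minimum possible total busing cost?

33

Open {H4}.
  A→H4 13, B→H4 12, C→H4 1, D→H4 7  ⇒ total 33.
Compare {H5}: total 37.
Compare {H1}: total 43.
No size-1 selection does better; minimum is 33.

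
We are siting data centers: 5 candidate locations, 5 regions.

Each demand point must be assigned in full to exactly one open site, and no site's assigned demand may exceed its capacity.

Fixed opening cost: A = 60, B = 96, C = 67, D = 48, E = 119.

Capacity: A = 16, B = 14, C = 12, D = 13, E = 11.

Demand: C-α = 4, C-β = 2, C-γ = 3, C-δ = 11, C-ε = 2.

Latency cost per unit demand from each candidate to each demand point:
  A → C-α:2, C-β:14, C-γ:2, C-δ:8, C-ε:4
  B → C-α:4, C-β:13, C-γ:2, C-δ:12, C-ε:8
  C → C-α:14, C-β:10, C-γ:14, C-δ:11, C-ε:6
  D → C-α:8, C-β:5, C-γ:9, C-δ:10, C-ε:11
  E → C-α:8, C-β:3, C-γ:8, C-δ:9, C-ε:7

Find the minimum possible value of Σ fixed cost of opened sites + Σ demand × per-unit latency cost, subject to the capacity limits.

250

Open {A, D}; cheapest assignment that respects the capacities:
  A (cap 16, load 9): C-α, C-γ, C-ε — cost 4×2 + 3×2 + 2×4 = 22
  D (cap 13, load 13): C-β, C-δ — cost 2×5 + 11×10 = 120
  Shipping 142, fixed 108 → total 250.
  Any other capacity-feasible assignment to {A, D} ships for at least 142.
Compare {A, C}: its best feasible assignment gives total 297.
Compare {A, B}: its best feasible assignment gives total 300.
Every other set of open sites that can feasibly serve all demand totals ≥ 297 even under its best assignment. Minimum: 250.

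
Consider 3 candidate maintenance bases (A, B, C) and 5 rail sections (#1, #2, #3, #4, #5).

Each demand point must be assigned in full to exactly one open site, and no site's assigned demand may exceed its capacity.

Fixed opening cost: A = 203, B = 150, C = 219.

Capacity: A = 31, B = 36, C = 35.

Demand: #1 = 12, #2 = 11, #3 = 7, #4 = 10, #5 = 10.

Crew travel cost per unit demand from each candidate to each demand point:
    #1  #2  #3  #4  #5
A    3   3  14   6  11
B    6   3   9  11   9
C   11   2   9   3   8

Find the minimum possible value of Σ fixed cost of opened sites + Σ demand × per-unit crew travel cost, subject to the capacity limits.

Open {A, B}; cheapest assignment that respects the capacities:
  A (cap 31, load 22): #1, #4 — cost 12×3 + 10×6 = 96
  B (cap 36, load 28): #2, #3, #5 — cost 11×3 + 7×9 + 10×9 = 186
  Shipping 282, fixed 353 → total 635.
  Any other capacity-feasible assignment to {A, B} ships for at least 282.
Compare {B, C}: its best feasible assignment gives total 636.
Compare {A, C}: its best feasible assignment gives total 664.
Every other set of open sites that can feasibly serve all demand totals ≥ 636 even under its best assignment. Minimum: 635.

635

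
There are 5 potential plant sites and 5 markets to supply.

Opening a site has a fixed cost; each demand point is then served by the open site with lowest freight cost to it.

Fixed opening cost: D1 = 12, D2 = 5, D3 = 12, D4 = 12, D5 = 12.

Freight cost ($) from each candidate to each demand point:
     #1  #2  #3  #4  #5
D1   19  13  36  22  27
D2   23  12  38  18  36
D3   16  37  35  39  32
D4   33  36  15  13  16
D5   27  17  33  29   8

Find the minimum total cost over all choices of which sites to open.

96

Open {D2, D4}: assign each demand point to its cheapest open site.
  #1→D2 23, #2→D2 12, #3→D4 15, #4→D4 13, #5→D4 16
  freight cost 79, fixed 17 → total 96.
Compare {D1, D4}: freight cost 76 + fixed 24 = 100.
Compare {D2, D4, D5}: freight cost 71 + fixed 29 = 100.
Compare {D2, D3, D4}: freight cost 72 + fixed 29 = 101.
All other subsets cost ≥ 100. Minimum total cost: 96.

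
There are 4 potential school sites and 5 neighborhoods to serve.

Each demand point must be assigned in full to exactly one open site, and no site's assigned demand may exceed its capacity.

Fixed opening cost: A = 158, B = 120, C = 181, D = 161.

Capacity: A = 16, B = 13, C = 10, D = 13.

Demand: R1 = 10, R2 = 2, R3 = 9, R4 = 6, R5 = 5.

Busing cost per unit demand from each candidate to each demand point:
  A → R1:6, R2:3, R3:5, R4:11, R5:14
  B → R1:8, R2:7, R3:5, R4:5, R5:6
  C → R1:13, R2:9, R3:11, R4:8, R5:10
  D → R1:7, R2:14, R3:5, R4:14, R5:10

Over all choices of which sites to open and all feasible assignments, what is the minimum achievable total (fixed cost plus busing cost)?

610

Open {A, B, D}; cheapest assignment that respects the capacities:
  A (cap 16, load 12): R1, R2 — cost 10×6 + 2×3 = 66
  B (cap 13, load 11): R4, R5 — cost 6×5 + 5×6 = 60
  D (cap 13, load 9): R3 — cost 9×5 = 45
  Shipping 171, fixed 439 → total 610.
  Any other capacity-feasible assignment to {A, B, D} ships for at least 171.
Compare {A, B, C}: its best feasible assignment gives total 684.
Compare {B, C, D}: its best feasible assignment gives total 705.
Every other set of open sites that can feasibly serve all demand totals ≥ 684 even under its best assignment. Minimum: 610.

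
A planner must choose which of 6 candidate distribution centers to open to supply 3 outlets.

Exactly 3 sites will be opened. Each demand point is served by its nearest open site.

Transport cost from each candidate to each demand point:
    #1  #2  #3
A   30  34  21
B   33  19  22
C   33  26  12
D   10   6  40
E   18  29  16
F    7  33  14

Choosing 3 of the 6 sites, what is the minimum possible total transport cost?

Open {C, D, F}.
  #1→F 7, #2→D 6, #3→C 12  ⇒ total 25.
Compare {A, D, F}: total 27.
Compare {B, D, F}: total 27.
No size-3 selection does better; minimum is 25.

25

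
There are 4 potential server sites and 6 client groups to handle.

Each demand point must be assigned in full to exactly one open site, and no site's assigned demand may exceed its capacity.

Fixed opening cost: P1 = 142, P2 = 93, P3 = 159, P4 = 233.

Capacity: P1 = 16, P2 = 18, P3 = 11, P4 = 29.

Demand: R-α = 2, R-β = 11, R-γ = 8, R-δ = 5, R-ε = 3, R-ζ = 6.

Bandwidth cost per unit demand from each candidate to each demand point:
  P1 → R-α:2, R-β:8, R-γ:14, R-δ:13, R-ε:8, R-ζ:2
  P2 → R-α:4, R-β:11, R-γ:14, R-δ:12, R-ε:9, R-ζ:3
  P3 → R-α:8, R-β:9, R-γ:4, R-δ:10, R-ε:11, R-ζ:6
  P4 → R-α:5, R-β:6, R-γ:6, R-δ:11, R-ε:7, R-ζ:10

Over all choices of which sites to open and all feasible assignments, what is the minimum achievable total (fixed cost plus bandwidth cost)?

542

Open {P2, P4}; cheapest assignment that respects the capacities:
  P2 (cap 18, load 8): R-α, R-ζ — cost 2×4 + 6×3 = 26
  P4 (cap 29, load 27): R-β, R-γ, R-δ, R-ε — cost 11×6 + 8×6 + 5×11 + 3×7 = 190
  Shipping 216, fixed 326 → total 542.
  Any other capacity-feasible assignment to {P2, P4} ships for at least 216.
Compare {P1, P4}: its best feasible assignment gives total 581.
Compare {P1, P2, P3}: its best feasible assignment gives total 620.
Every other set of open sites that can feasibly serve all demand totals ≥ 581 even under its best assignment. Minimum: 542.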